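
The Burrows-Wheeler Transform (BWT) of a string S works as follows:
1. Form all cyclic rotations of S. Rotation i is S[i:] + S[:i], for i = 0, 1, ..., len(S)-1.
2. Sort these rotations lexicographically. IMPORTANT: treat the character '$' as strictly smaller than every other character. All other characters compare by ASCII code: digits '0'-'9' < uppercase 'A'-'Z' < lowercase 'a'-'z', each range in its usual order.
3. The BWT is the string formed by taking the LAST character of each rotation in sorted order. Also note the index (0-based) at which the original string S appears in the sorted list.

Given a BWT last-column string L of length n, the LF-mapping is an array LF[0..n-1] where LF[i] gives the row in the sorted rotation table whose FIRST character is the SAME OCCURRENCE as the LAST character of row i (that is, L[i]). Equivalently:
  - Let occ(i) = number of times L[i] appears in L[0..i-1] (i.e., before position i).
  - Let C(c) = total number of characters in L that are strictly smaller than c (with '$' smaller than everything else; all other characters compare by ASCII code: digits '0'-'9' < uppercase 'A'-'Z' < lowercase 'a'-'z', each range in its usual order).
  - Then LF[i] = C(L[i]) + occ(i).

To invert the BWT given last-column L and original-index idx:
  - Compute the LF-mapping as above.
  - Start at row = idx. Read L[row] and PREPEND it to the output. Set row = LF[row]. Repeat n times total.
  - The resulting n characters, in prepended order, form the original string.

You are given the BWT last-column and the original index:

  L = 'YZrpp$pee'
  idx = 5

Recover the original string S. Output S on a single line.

LF mapping: 1 2 8 5 6 0 7 3 4
Walk LF starting at row 5, prepending L[row]:
  step 1: row=5, L[5]='$', prepend. Next row=LF[5]=0
  step 2: row=0, L[0]='Y', prepend. Next row=LF[0]=1
  step 3: row=1, L[1]='Z', prepend. Next row=LF[1]=2
  step 4: row=2, L[2]='r', prepend. Next row=LF[2]=8
  step 5: row=8, L[8]='e', prepend. Next row=LF[8]=4
  step 6: row=4, L[4]='p', prepend. Next row=LF[4]=6
  step 7: row=6, L[6]='p', prepend. Next row=LF[6]=7
  step 8: row=7, L[7]='e', prepend. Next row=LF[7]=3
  step 9: row=3, L[3]='p', prepend. Next row=LF[3]=5
Reversed output: pepperZY$

Answer: pepperZY$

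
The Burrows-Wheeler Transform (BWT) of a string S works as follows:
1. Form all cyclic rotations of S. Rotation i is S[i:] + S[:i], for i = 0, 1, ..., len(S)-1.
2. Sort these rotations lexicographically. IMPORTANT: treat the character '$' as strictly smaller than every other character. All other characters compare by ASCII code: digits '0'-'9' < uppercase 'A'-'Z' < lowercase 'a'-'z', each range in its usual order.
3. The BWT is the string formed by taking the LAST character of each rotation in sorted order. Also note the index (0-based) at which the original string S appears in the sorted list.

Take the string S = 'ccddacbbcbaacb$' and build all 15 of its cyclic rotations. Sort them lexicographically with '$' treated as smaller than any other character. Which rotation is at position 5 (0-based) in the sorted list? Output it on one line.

All 15 rotations (rotation i = S[i:]+S[:i]):
  rot[0] = ccddacbbcbaacb$
  rot[1] = cddacbbcbaacb$c
  rot[2] = ddacbbcbaacb$cc
  rot[3] = dacbbcbaacb$ccd
  rot[4] = acbbcbaacb$ccdd
  rot[5] = cbbcbaacb$ccdda
  rot[6] = bbcbaacb$ccddac
  rot[7] = bcbaacb$ccddacb
  rot[8] = cbaacb$ccddacbb
  rot[9] = baacb$ccddacbbc
  rot[10] = aacb$ccddacbbcb
  rot[11] = acb$ccddacbbcba
  rot[12] = cb$ccddacbbcbaa
  rot[13] = b$ccddacbbcbaac
  rot[14] = $ccddacbbcbaacb
Sorted (with $ < everything):
  sorted[0] = $ccddacbbcbaacb
  sorted[1] = aacb$ccddacbbcb
  sorted[2] = acb$ccddacbbcba
  sorted[3] = acbbcbaacb$ccdd
  sorted[4] = b$ccddacbbcbaac
  sorted[5] = baacb$ccddacbbc
  sorted[6] = bbcbaacb$ccddac
  sorted[7] = bcbaacb$ccddacb
  sorted[8] = cb$ccddacbbcbaa
  sorted[9] = cbaacb$ccddacbb
  sorted[10] = cbbcbaacb$ccdda
  sorted[11] = ccddacbbcbaacb$
  sorted[12] = cddacbbcbaacb$c
  sorted[13] = dacbbcbaacb$ccd
  sorted[14] = ddacbbcbaacb$cc
sorted[5] = baacb$ccddacbbc

Answer: baacb$ccddacbbc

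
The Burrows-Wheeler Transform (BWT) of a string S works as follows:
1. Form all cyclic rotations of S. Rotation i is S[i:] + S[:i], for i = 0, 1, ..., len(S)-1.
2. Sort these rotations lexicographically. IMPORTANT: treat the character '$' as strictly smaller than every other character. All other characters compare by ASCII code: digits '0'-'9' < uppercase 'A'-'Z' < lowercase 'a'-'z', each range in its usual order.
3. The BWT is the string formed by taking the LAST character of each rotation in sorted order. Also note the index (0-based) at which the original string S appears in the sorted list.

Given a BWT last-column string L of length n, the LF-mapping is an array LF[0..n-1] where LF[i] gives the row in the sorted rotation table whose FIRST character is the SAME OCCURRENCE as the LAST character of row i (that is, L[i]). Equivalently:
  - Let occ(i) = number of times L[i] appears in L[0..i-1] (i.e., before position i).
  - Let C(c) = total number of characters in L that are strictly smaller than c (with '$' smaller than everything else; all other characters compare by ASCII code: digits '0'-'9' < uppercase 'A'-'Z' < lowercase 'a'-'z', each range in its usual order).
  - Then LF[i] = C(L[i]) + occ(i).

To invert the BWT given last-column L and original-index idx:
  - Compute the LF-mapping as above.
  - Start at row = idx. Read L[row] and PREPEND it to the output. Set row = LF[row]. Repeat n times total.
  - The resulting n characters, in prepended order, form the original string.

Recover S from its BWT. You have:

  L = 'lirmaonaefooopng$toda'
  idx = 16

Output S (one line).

Answer: onomatopoeiadragonfl$

Derivation:
LF mapping: 9 8 19 10 1 13 11 2 5 6 14 15 16 18 12 7 0 20 17 4 3
Walk LF starting at row 16, prepending L[row]:
  step 1: row=16, L[16]='$', prepend. Next row=LF[16]=0
  step 2: row=0, L[0]='l', prepend. Next row=LF[0]=9
  step 3: row=9, L[9]='f', prepend. Next row=LF[9]=6
  step 4: row=6, L[6]='n', prepend. Next row=LF[6]=11
  step 5: row=11, L[11]='o', prepend. Next row=LF[11]=15
  step 6: row=15, L[15]='g', prepend. Next row=LF[15]=7
  step 7: row=7, L[7]='a', prepend. Next row=LF[7]=2
  step 8: row=2, L[2]='r', prepend. Next row=LF[2]=19
  step 9: row=19, L[19]='d', prepend. Next row=LF[19]=4
  step 10: row=4, L[4]='a', prepend. Next row=LF[4]=1
  step 11: row=1, L[1]='i', prepend. Next row=LF[1]=8
  step 12: row=8, L[8]='e', prepend. Next row=LF[8]=5
  step 13: row=5, L[5]='o', prepend. Next row=LF[5]=13
  step 14: row=13, L[13]='p', prepend. Next row=LF[13]=18
  step 15: row=18, L[18]='o', prepend. Next row=LF[18]=17
  step 16: row=17, L[17]='t', prepend. Next row=LF[17]=20
  step 17: row=20, L[20]='a', prepend. Next row=LF[20]=3
  step 18: row=3, L[3]='m', prepend. Next row=LF[3]=10
  step 19: row=10, L[10]='o', prepend. Next row=LF[10]=14
  step 20: row=14, L[14]='n', prepend. Next row=LF[14]=12
  step 21: row=12, L[12]='o', prepend. Next row=LF[12]=16
Reversed output: onomatopoeiadragonfl$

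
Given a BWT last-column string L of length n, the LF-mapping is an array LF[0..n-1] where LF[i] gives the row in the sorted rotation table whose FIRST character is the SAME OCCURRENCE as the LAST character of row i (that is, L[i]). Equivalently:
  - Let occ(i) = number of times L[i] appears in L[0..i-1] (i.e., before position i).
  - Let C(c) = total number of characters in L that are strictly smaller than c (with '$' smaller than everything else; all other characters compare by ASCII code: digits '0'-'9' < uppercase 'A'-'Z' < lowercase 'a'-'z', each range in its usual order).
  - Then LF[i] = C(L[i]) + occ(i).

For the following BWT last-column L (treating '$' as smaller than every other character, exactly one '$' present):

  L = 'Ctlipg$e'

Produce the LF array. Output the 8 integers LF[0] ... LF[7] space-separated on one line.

Answer: 1 7 5 4 6 3 0 2

Derivation:
Char counts: '$':1, 'C':1, 'e':1, 'g':1, 'i':1, 'l':1, 'p':1, 't':1
C (first-col start): C('$')=0, C('C')=1, C('e')=2, C('g')=3, C('i')=4, C('l')=5, C('p')=6, C('t')=7
L[0]='C': occ=0, LF[0]=C('C')+0=1+0=1
L[1]='t': occ=0, LF[1]=C('t')+0=7+0=7
L[2]='l': occ=0, LF[2]=C('l')+0=5+0=5
L[3]='i': occ=0, LF[3]=C('i')+0=4+0=4
L[4]='p': occ=0, LF[4]=C('p')+0=6+0=6
L[5]='g': occ=0, LF[5]=C('g')+0=3+0=3
L[6]='$': occ=0, LF[6]=C('$')+0=0+0=0
L[7]='e': occ=0, LF[7]=C('e')+0=2+0=2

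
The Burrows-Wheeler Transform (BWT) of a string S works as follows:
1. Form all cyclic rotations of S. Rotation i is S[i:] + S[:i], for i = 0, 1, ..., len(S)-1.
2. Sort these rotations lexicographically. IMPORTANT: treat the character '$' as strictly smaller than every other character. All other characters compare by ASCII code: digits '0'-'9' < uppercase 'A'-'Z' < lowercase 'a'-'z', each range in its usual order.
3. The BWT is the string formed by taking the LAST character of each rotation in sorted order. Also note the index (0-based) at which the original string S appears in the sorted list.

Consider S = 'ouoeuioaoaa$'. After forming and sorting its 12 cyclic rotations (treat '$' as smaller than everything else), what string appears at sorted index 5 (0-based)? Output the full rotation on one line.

All 12 rotations (rotation i = S[i:]+S[:i]):
  rot[0] = ouoeuioaoaa$
  rot[1] = uoeuioaoaa$o
  rot[2] = oeuioaoaa$ou
  rot[3] = euioaoaa$ouo
  rot[4] = uioaoaa$ouoe
  rot[5] = ioaoaa$ouoeu
  rot[6] = oaoaa$ouoeui
  rot[7] = aoaa$ouoeuio
  rot[8] = oaa$ouoeuioa
  rot[9] = aa$ouoeuioao
  rot[10] = a$ouoeuioaoa
  rot[11] = $ouoeuioaoaa
Sorted (with $ < everything):
  sorted[0] = $ouoeuioaoaa
  sorted[1] = a$ouoeuioaoa
  sorted[2] = aa$ouoeuioao
  sorted[3] = aoaa$ouoeuio
  sorted[4] = euioaoaa$ouo
  sorted[5] = ioaoaa$ouoeu
  sorted[6] = oaa$ouoeuioa
  sorted[7] = oaoaa$ouoeui
  sorted[8] = oeuioaoaa$ou
  sorted[9] = ouoeuioaoaa$
  sorted[10] = uioaoaa$ouoe
  sorted[11] = uoeuioaoaa$o
sorted[5] = ioaoaa$ouoeu

Answer: ioaoaa$ouoeu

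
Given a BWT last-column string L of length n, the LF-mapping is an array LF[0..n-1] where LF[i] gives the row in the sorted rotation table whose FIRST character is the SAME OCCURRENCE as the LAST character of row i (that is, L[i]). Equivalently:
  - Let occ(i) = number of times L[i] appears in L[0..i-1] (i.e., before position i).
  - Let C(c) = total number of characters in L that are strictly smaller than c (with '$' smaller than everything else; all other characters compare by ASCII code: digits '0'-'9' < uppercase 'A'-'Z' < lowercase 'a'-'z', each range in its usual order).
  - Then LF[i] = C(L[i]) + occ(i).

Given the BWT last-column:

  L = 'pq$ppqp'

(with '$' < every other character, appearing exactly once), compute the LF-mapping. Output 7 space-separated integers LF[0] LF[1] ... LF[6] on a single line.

Answer: 1 5 0 2 3 6 4

Derivation:
Char counts: '$':1, 'p':4, 'q':2
C (first-col start): C('$')=0, C('p')=1, C('q')=5
L[0]='p': occ=0, LF[0]=C('p')+0=1+0=1
L[1]='q': occ=0, LF[1]=C('q')+0=5+0=5
L[2]='$': occ=0, LF[2]=C('$')+0=0+0=0
L[3]='p': occ=1, LF[3]=C('p')+1=1+1=2
L[4]='p': occ=2, LF[4]=C('p')+2=1+2=3
L[5]='q': occ=1, LF[5]=C('q')+1=5+1=6
L[6]='p': occ=3, LF[6]=C('p')+3=1+3=4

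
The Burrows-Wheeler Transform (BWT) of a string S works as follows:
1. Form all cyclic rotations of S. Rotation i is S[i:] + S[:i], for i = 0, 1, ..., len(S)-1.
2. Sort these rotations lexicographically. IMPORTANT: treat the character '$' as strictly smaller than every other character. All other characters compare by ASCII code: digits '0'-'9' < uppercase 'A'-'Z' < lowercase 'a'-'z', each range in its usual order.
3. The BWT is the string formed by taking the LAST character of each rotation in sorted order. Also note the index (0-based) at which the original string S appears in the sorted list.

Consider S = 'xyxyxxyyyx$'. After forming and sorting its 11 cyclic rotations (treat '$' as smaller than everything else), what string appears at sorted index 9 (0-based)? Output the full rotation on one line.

All 11 rotations (rotation i = S[i:]+S[:i]):
  rot[0] = xyxyxxyyyx$
  rot[1] = yxyxxyyyx$x
  rot[2] = xyxxyyyx$xy
  rot[3] = yxxyyyx$xyx
  rot[4] = xxyyyx$xyxy
  rot[5] = xyyyx$xyxyx
  rot[6] = yyyx$xyxyxx
  rot[7] = yyx$xyxyxxy
  rot[8] = yx$xyxyxxyy
  rot[9] = x$xyxyxxyyy
  rot[10] = $xyxyxxyyyx
Sorted (with $ < everything):
  sorted[0] = $xyxyxxyyyx
  sorted[1] = x$xyxyxxyyy
  sorted[2] = xxyyyx$xyxy
  sorted[3] = xyxxyyyx$xy
  sorted[4] = xyxyxxyyyx$
  sorted[5] = xyyyx$xyxyx
  sorted[6] = yx$xyxyxxyy
  sorted[7] = yxxyyyx$xyx
  sorted[8] = yxyxxyyyx$x
  sorted[9] = yyx$xyxyxxy
  sorted[10] = yyyx$xyxyxx
sorted[9] = yyx$xyxyxxy

Answer: yyx$xyxyxxy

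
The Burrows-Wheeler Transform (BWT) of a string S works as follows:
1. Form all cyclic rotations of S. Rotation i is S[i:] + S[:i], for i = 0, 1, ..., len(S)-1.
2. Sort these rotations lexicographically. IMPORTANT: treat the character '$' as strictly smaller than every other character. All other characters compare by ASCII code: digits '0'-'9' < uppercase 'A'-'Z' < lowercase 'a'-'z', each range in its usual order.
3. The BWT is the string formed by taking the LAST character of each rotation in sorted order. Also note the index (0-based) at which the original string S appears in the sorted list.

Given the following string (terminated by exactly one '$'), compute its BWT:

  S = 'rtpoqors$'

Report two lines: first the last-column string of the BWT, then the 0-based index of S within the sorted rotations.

Answer: spqtoo$rr
6

Derivation:
All 9 rotations (rotation i = S[i:]+S[:i]):
  rot[0] = rtpoqors$
  rot[1] = tpoqors$r
  rot[2] = poqors$rt
  rot[3] = oqors$rtp
  rot[4] = qors$rtpo
  rot[5] = ors$rtpoq
  rot[6] = rs$rtpoqo
  rot[7] = s$rtpoqor
  rot[8] = $rtpoqors
Sorted (with $ < everything):
  sorted[0] = $rtpoqors  (last char: 's')
  sorted[1] = oqors$rtp  (last char: 'p')
  sorted[2] = ors$rtpoq  (last char: 'q')
  sorted[3] = poqors$rt  (last char: 't')
  sorted[4] = qors$rtpo  (last char: 'o')
  sorted[5] = rs$rtpoqo  (last char: 'o')
  sorted[6] = rtpoqors$  (last char: '$')
  sorted[7] = s$rtpoqor  (last char: 'r')
  sorted[8] = tpoqors$r  (last char: 'r')
Last column: spqtoo$rr
Original string S is at sorted index 6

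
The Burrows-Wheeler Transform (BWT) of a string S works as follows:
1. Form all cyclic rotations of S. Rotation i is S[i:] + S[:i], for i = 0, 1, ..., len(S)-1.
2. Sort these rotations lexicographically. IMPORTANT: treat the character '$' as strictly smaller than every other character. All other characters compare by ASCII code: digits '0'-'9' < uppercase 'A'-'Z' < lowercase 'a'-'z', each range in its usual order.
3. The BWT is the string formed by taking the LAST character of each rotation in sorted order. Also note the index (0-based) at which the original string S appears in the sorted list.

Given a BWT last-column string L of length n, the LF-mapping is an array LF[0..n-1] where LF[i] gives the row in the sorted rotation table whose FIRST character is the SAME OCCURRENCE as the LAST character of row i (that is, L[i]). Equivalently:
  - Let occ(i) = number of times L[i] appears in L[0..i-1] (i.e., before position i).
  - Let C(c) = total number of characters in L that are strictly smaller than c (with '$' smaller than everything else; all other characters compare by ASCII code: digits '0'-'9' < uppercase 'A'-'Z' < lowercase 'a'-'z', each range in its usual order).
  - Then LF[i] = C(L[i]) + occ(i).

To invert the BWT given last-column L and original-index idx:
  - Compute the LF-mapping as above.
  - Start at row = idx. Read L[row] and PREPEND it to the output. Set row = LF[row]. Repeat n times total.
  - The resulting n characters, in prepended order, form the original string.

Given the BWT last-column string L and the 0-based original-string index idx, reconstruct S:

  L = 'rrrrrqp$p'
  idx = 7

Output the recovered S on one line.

Answer: rqrprprr$

Derivation:
LF mapping: 4 5 6 7 8 3 1 0 2
Walk LF starting at row 7, prepending L[row]:
  step 1: row=7, L[7]='$', prepend. Next row=LF[7]=0
  step 2: row=0, L[0]='r', prepend. Next row=LF[0]=4
  step 3: row=4, L[4]='r', prepend. Next row=LF[4]=8
  step 4: row=8, L[8]='p', prepend. Next row=LF[8]=2
  step 5: row=2, L[2]='r', prepend. Next row=LF[2]=6
  step 6: row=6, L[6]='p', prepend. Next row=LF[6]=1
  step 7: row=1, L[1]='r', prepend. Next row=LF[1]=5
  step 8: row=5, L[5]='q', prepend. Next row=LF[5]=3
  step 9: row=3, L[3]='r', prepend. Next row=LF[3]=7
Reversed output: rqrprprr$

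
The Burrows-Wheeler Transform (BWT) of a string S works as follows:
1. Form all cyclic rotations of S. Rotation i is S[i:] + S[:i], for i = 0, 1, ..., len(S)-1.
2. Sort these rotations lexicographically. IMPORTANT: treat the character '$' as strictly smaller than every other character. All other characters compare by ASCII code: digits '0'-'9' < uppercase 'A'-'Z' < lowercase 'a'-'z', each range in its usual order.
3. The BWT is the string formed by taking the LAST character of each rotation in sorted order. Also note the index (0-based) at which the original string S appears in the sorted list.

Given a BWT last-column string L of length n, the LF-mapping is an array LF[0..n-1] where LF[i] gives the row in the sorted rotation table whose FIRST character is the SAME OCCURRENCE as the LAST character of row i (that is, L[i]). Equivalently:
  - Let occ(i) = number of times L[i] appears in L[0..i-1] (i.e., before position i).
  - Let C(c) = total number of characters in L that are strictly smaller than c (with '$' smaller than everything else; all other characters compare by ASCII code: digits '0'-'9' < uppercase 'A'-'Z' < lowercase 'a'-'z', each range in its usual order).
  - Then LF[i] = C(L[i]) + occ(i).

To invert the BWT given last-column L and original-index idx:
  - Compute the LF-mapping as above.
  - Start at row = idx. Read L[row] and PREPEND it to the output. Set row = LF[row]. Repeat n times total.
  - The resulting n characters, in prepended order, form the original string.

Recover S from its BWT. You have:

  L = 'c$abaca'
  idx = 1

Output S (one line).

Answer: aabacc$

Derivation:
LF mapping: 5 0 1 4 2 6 3
Walk LF starting at row 1, prepending L[row]:
  step 1: row=1, L[1]='$', prepend. Next row=LF[1]=0
  step 2: row=0, L[0]='c', prepend. Next row=LF[0]=5
  step 3: row=5, L[5]='c', prepend. Next row=LF[5]=6
  step 4: row=6, L[6]='a', prepend. Next row=LF[6]=3
  step 5: row=3, L[3]='b', prepend. Next row=LF[3]=4
  step 6: row=4, L[4]='a', prepend. Next row=LF[4]=2
  step 7: row=2, L[2]='a', prepend. Next row=LF[2]=1
Reversed output: aabacc$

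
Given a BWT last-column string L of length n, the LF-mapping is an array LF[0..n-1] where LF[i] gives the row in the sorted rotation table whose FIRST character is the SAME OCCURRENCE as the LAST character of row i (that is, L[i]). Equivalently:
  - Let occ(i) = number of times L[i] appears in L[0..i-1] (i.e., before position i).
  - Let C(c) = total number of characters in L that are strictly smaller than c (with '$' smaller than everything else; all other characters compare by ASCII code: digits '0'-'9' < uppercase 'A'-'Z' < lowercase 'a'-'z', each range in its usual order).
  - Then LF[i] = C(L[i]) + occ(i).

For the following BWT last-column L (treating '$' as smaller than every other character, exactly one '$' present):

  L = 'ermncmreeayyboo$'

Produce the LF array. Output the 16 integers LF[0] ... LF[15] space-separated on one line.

Answer: 4 12 7 9 3 8 13 5 6 1 14 15 2 10 11 0

Derivation:
Char counts: '$':1, 'a':1, 'b':1, 'c':1, 'e':3, 'm':2, 'n':1, 'o':2, 'r':2, 'y':2
C (first-col start): C('$')=0, C('a')=1, C('b')=2, C('c')=3, C('e')=4, C('m')=7, C('n')=9, C('o')=10, C('r')=12, C('y')=14
L[0]='e': occ=0, LF[0]=C('e')+0=4+0=4
L[1]='r': occ=0, LF[1]=C('r')+0=12+0=12
L[2]='m': occ=0, LF[2]=C('m')+0=7+0=7
L[3]='n': occ=0, LF[3]=C('n')+0=9+0=9
L[4]='c': occ=0, LF[4]=C('c')+0=3+0=3
L[5]='m': occ=1, LF[5]=C('m')+1=7+1=8
L[6]='r': occ=1, LF[6]=C('r')+1=12+1=13
L[7]='e': occ=1, LF[7]=C('e')+1=4+1=5
L[8]='e': occ=2, LF[8]=C('e')+2=4+2=6
L[9]='a': occ=0, LF[9]=C('a')+0=1+0=1
L[10]='y': occ=0, LF[10]=C('y')+0=14+0=14
L[11]='y': occ=1, LF[11]=C('y')+1=14+1=15
L[12]='b': occ=0, LF[12]=C('b')+0=2+0=2
L[13]='o': occ=0, LF[13]=C('o')+0=10+0=10
L[14]='o': occ=1, LF[14]=C('o')+1=10+1=11
L[15]='$': occ=0, LF[15]=C('$')+0=0+0=0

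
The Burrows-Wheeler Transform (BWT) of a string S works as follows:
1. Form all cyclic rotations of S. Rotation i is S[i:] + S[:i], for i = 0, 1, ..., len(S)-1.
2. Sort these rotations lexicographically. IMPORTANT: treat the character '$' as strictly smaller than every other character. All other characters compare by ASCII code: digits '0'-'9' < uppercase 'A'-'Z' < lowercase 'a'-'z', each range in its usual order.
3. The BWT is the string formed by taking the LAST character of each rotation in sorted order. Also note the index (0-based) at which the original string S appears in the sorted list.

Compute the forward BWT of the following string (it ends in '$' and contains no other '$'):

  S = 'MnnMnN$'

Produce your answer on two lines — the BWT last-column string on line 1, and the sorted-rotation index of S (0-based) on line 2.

All 7 rotations (rotation i = S[i:]+S[:i]):
  rot[0] = MnnMnN$
  rot[1] = nnMnN$M
  rot[2] = nMnN$Mn
  rot[3] = MnN$Mnn
  rot[4] = nN$MnnM
  rot[5] = N$MnnMn
  rot[6] = $MnnMnN
Sorted (with $ < everything):
  sorted[0] = $MnnMnN  (last char: 'N')
  sorted[1] = MnN$Mnn  (last char: 'n')
  sorted[2] = MnnMnN$  (last char: '$')
  sorted[3] = N$MnnMn  (last char: 'n')
  sorted[4] = nMnN$Mn  (last char: 'n')
  sorted[5] = nN$MnnM  (last char: 'M')
  sorted[6] = nnMnN$M  (last char: 'M')
Last column: Nn$nnMM
Original string S is at sorted index 2

Answer: Nn$nnMM
2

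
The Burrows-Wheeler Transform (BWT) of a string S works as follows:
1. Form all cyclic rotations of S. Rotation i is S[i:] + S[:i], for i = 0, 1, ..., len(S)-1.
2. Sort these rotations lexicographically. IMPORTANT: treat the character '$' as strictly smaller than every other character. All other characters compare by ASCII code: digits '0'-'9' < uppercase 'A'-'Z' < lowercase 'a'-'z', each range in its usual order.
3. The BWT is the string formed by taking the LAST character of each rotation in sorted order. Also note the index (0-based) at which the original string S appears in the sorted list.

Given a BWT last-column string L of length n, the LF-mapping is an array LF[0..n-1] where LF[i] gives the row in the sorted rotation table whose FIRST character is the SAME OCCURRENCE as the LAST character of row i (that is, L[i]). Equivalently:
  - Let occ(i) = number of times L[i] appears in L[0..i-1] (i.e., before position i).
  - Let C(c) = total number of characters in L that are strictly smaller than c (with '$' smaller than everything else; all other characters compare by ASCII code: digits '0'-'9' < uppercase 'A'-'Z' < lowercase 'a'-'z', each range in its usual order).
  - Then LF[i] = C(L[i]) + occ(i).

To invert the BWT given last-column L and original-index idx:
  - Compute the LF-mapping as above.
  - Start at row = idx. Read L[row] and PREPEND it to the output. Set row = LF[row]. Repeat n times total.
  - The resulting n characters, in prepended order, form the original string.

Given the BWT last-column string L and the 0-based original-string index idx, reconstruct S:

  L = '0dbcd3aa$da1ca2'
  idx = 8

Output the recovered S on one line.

LF mapping: 1 12 9 10 13 4 5 6 0 14 7 2 11 8 3
Walk LF starting at row 8, prepending L[row]:
  step 1: row=8, L[8]='$', prepend. Next row=LF[8]=0
  step 2: row=0, L[0]='0', prepend. Next row=LF[0]=1
  step 3: row=1, L[1]='d', prepend. Next row=LF[1]=12
  step 4: row=12, L[12]='c', prepend. Next row=LF[12]=11
  step 5: row=11, L[11]='1', prepend. Next row=LF[11]=2
  step 6: row=2, L[2]='b', prepend. Next row=LF[2]=9
  step 7: row=9, L[9]='d', prepend. Next row=LF[9]=14
  step 8: row=14, L[14]='2', prepend. Next row=LF[14]=3
  step 9: row=3, L[3]='c', prepend. Next row=LF[3]=10
  step 10: row=10, L[10]='a', prepend. Next row=LF[10]=7
  step 11: row=7, L[7]='a', prepend. Next row=LF[7]=6
  step 12: row=6, L[6]='a', prepend. Next row=LF[6]=5
  step 13: row=5, L[5]='3', prepend. Next row=LF[5]=4
  step 14: row=4, L[4]='d', prepend. Next row=LF[4]=13
  step 15: row=13, L[13]='a', prepend. Next row=LF[13]=8
Reversed output: ad3aaac2db1cd0$

Answer: ad3aaac2db1cd0$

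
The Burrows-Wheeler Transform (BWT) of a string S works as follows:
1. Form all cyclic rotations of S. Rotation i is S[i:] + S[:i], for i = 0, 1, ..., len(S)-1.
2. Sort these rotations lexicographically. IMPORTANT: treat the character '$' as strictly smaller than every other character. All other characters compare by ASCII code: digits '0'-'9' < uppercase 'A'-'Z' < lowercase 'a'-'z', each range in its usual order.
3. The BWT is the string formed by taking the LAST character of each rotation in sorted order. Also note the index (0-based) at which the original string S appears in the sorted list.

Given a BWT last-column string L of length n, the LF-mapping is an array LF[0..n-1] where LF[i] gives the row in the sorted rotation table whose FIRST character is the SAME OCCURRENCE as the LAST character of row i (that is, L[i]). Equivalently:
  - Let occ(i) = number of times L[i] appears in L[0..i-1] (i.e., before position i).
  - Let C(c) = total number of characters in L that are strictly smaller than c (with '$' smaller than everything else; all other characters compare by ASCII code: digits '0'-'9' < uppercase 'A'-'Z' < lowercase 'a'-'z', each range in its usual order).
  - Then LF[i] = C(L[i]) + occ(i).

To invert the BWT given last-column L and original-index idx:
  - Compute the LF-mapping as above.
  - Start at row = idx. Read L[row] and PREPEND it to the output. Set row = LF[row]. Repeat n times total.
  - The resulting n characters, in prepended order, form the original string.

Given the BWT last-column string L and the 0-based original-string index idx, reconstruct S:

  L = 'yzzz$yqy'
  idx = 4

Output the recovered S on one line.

LF mapping: 2 5 6 7 0 3 1 4
Walk LF starting at row 4, prepending L[row]:
  step 1: row=4, L[4]='$', prepend. Next row=LF[4]=0
  step 2: row=0, L[0]='y', prepend. Next row=LF[0]=2
  step 3: row=2, L[2]='z', prepend. Next row=LF[2]=6
  step 4: row=6, L[6]='q', prepend. Next row=LF[6]=1
  step 5: row=1, L[1]='z', prepend. Next row=LF[1]=5
  step 6: row=5, L[5]='y', prepend. Next row=LF[5]=3
  step 7: row=3, L[3]='z', prepend. Next row=LF[3]=7
  step 8: row=7, L[7]='y', prepend. Next row=LF[7]=4
Reversed output: yzyzqzy$

Answer: yzyzqzy$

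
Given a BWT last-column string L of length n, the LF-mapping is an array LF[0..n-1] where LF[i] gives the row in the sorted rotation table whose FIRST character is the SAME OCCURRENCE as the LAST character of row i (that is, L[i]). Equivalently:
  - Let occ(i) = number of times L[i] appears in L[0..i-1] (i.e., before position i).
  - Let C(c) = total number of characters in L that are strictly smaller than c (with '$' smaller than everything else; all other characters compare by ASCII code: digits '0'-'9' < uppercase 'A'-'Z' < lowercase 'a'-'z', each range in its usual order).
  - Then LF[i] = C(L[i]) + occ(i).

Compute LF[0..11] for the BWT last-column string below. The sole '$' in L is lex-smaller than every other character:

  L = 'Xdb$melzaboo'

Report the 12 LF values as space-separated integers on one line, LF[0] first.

Char counts: '$':1, 'X':1, 'a':1, 'b':2, 'd':1, 'e':1, 'l':1, 'm':1, 'o':2, 'z':1
C (first-col start): C('$')=0, C('X')=1, C('a')=2, C('b')=3, C('d')=5, C('e')=6, C('l')=7, C('m')=8, C('o')=9, C('z')=11
L[0]='X': occ=0, LF[0]=C('X')+0=1+0=1
L[1]='d': occ=0, LF[1]=C('d')+0=5+0=5
L[2]='b': occ=0, LF[2]=C('b')+0=3+0=3
L[3]='$': occ=0, LF[3]=C('$')+0=0+0=0
L[4]='m': occ=0, LF[4]=C('m')+0=8+0=8
L[5]='e': occ=0, LF[5]=C('e')+0=6+0=6
L[6]='l': occ=0, LF[6]=C('l')+0=7+0=7
L[7]='z': occ=0, LF[7]=C('z')+0=11+0=11
L[8]='a': occ=0, LF[8]=C('a')+0=2+0=2
L[9]='b': occ=1, LF[9]=C('b')+1=3+1=4
L[10]='o': occ=0, LF[10]=C('o')+0=9+0=9
L[11]='o': occ=1, LF[11]=C('o')+1=9+1=10

Answer: 1 5 3 0 8 6 7 11 2 4 9 10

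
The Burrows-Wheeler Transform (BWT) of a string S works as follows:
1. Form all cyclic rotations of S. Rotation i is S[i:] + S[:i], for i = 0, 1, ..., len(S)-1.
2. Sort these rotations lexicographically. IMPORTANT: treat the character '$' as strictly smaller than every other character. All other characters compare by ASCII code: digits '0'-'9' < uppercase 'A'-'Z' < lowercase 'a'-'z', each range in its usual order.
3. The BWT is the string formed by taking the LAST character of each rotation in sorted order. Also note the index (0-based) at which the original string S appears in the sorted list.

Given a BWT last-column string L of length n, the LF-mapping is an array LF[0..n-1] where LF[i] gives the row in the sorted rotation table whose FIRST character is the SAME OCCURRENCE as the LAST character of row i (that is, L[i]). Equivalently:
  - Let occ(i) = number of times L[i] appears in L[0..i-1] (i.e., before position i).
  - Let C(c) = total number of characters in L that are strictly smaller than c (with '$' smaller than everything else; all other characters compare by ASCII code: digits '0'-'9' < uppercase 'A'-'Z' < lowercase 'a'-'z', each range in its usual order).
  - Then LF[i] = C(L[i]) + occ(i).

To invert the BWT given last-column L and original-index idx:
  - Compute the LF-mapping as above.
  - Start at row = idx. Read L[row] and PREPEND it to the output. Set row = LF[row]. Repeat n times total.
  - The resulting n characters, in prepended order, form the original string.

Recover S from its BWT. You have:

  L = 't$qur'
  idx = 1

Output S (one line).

Answer: qrut$

Derivation:
LF mapping: 3 0 1 4 2
Walk LF starting at row 1, prepending L[row]:
  step 1: row=1, L[1]='$', prepend. Next row=LF[1]=0
  step 2: row=0, L[0]='t', prepend. Next row=LF[0]=3
  step 3: row=3, L[3]='u', prepend. Next row=LF[3]=4
  step 4: row=4, L[4]='r', prepend. Next row=LF[4]=2
  step 5: row=2, L[2]='q', prepend. Next row=LF[2]=1
Reversed output: qrut$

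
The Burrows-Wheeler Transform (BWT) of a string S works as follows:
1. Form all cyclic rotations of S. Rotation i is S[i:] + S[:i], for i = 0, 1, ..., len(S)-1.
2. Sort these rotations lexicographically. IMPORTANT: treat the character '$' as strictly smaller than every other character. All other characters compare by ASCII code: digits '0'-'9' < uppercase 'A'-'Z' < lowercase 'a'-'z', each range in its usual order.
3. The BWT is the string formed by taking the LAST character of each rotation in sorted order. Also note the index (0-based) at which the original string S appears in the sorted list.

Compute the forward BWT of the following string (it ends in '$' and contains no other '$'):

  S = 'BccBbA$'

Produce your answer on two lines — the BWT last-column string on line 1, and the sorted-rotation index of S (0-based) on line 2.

Answer: Abc$BcB
3

Derivation:
All 7 rotations (rotation i = S[i:]+S[:i]):
  rot[0] = BccBbA$
  rot[1] = ccBbA$B
  rot[2] = cBbA$Bc
  rot[3] = BbA$Bcc
  rot[4] = bA$BccB
  rot[5] = A$BccBb
  rot[6] = $BccBbA
Sorted (with $ < everything):
  sorted[0] = $BccBbA  (last char: 'A')
  sorted[1] = A$BccBb  (last char: 'b')
  sorted[2] = BbA$Bcc  (last char: 'c')
  sorted[3] = BccBbA$  (last char: '$')
  sorted[4] = bA$BccB  (last char: 'B')
  sorted[5] = cBbA$Bc  (last char: 'c')
  sorted[6] = ccBbA$B  (last char: 'B')
Last column: Abc$BcB
Original string S is at sorted index 3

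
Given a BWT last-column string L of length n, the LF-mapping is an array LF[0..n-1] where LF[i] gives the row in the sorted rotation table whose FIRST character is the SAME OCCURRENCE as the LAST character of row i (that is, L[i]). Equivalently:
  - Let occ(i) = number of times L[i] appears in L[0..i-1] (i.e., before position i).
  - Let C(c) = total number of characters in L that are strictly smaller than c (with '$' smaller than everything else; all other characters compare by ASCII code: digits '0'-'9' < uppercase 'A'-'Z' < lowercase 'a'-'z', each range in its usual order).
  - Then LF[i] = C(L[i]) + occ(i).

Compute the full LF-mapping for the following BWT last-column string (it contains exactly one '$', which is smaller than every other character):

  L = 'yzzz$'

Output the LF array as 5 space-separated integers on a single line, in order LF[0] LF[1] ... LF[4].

Answer: 1 2 3 4 0

Derivation:
Char counts: '$':1, 'y':1, 'z':3
C (first-col start): C('$')=0, C('y')=1, C('z')=2
L[0]='y': occ=0, LF[0]=C('y')+0=1+0=1
L[1]='z': occ=0, LF[1]=C('z')+0=2+0=2
L[2]='z': occ=1, LF[2]=C('z')+1=2+1=3
L[3]='z': occ=2, LF[3]=C('z')+2=2+2=4
L[4]='$': occ=0, LF[4]=C('$')+0=0+0=0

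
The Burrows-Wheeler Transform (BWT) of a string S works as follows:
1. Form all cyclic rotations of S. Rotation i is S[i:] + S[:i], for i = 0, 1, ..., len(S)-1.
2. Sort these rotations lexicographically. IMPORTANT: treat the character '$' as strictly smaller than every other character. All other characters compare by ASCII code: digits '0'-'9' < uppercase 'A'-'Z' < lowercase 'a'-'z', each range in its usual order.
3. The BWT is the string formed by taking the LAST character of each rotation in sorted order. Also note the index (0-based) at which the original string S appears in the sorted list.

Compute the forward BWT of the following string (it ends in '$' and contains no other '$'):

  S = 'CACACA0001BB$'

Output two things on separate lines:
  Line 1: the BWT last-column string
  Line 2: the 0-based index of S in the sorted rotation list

All 13 rotations (rotation i = S[i:]+S[:i]):
  rot[0] = CACACA0001BB$
  rot[1] = ACACA0001BB$C
  rot[2] = CACA0001BB$CA
  rot[3] = ACA0001BB$CAC
  rot[4] = CA0001BB$CACA
  rot[5] = A0001BB$CACAC
  rot[6] = 0001BB$CACACA
  rot[7] = 001BB$CACACA0
  rot[8] = 01BB$CACACA00
  rot[9] = 1BB$CACACA000
  rot[10] = BB$CACACA0001
  rot[11] = B$CACACA0001B
  rot[12] = $CACACA0001BB
Sorted (with $ < everything):
  sorted[0] = $CACACA0001BB  (last char: 'B')
  sorted[1] = 0001BB$CACACA  (last char: 'A')
  sorted[2] = 001BB$CACACA0  (last char: '0')
  sorted[3] = 01BB$CACACA00  (last char: '0')
  sorted[4] = 1BB$CACACA000  (last char: '0')
  sorted[5] = A0001BB$CACAC  (last char: 'C')
  sorted[6] = ACA0001BB$CAC  (last char: 'C')
  sorted[7] = ACACA0001BB$C  (last char: 'C')
  sorted[8] = B$CACACA0001B  (last char: 'B')
  sorted[9] = BB$CACACA0001  (last char: '1')
  sorted[10] = CA0001BB$CACA  (last char: 'A')
  sorted[11] = CACA0001BB$CA  (last char: 'A')
  sorted[12] = CACACA0001BB$  (last char: '$')
Last column: BA000CCCB1AA$
Original string S is at sorted index 12

Answer: BA000CCCB1AA$
12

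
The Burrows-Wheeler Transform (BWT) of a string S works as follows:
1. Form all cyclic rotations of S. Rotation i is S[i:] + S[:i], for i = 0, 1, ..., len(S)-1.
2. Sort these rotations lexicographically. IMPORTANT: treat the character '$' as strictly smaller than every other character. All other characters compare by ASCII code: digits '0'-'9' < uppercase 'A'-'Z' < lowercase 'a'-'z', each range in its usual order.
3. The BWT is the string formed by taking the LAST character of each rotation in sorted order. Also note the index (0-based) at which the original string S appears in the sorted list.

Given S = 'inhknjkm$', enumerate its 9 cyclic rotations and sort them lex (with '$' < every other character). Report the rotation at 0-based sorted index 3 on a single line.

Answer: jkm$inhkn

Derivation:
All 9 rotations (rotation i = S[i:]+S[:i]):
  rot[0] = inhknjkm$
  rot[1] = nhknjkm$i
  rot[2] = hknjkm$in
  rot[3] = knjkm$inh
  rot[4] = njkm$inhk
  rot[5] = jkm$inhkn
  rot[6] = km$inhknj
  rot[7] = m$inhknjk
  rot[8] = $inhknjkm
Sorted (with $ < everything):
  sorted[0] = $inhknjkm
  sorted[1] = hknjkm$in
  sorted[2] = inhknjkm$
  sorted[3] = jkm$inhkn
  sorted[4] = km$inhknj
  sorted[5] = knjkm$inh
  sorted[6] = m$inhknjk
  sorted[7] = nhknjkm$i
  sorted[8] = njkm$inhk
sorted[3] = jkm$inhkn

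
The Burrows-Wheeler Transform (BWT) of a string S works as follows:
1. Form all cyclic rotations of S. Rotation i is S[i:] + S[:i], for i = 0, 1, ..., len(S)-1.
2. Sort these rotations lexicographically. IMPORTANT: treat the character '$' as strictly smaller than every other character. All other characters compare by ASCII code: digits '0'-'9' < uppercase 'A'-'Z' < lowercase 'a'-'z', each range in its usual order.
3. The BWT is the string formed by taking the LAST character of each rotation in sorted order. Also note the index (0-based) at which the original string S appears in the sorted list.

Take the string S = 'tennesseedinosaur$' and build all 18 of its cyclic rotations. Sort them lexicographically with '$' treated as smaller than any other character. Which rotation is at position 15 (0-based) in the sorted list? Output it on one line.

All 18 rotations (rotation i = S[i:]+S[:i]):
  rot[0] = tennesseedinosaur$
  rot[1] = ennesseedinosaur$t
  rot[2] = nnesseedinosaur$te
  rot[3] = nesseedinosaur$ten
  rot[4] = esseedinosaur$tenn
  rot[5] = sseedinosaur$tenne
  rot[6] = seedinosaur$tennes
  rot[7] = eedinosaur$tenness
  rot[8] = edinosaur$tennesse
  rot[9] = dinosaur$tennessee
  rot[10] = inosaur$tennesseed
  rot[11] = nosaur$tennesseedi
  rot[12] = osaur$tennesseedin
  rot[13] = saur$tennesseedino
  rot[14] = aur$tennesseedinos
  rot[15] = ur$tennesseedinosa
  rot[16] = r$tennesseedinosau
  rot[17] = $tennesseedinosaur
Sorted (with $ < everything):
  sorted[0] = $tennesseedinosaur
  sorted[1] = aur$tennesseedinos
  sorted[2] = dinosaur$tennessee
  sorted[3] = edinosaur$tennesse
  sorted[4] = eedinosaur$tenness
  sorted[5] = ennesseedinosaur$t
  sorted[6] = esseedinosaur$tenn
  sorted[7] = inosaur$tennesseed
  sorted[8] = nesseedinosaur$ten
  sorted[9] = nnesseedinosaur$te
  sorted[10] = nosaur$tennesseedi
  sorted[11] = osaur$tennesseedin
  sorted[12] = r$tennesseedinosau
  sorted[13] = saur$tennesseedino
  sorted[14] = seedinosaur$tennes
  sorted[15] = sseedinosaur$tenne
  sorted[16] = tennesseedinosaur$
  sorted[17] = ur$tennesseedinosa
sorted[15] = sseedinosaur$tenne

Answer: sseedinosaur$tenne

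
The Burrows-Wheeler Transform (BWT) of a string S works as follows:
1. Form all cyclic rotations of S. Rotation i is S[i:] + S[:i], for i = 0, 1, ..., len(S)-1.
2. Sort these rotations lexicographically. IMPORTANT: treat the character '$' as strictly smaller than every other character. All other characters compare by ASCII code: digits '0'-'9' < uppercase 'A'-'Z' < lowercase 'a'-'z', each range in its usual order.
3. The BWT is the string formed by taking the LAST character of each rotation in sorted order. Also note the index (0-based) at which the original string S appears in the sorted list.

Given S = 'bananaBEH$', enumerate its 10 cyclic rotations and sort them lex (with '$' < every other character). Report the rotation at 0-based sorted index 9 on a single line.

All 10 rotations (rotation i = S[i:]+S[:i]):
  rot[0] = bananaBEH$
  rot[1] = ananaBEH$b
  rot[2] = nanaBEH$ba
  rot[3] = anaBEH$ban
  rot[4] = naBEH$bana
  rot[5] = aBEH$banan
  rot[6] = BEH$banana
  rot[7] = EH$bananaB
  rot[8] = H$bananaBE
  rot[9] = $bananaBEH
Sorted (with $ < everything):
  sorted[0] = $bananaBEH
  sorted[1] = BEH$banana
  sorted[2] = EH$bananaB
  sorted[3] = H$bananaBE
  sorted[4] = aBEH$banan
  sorted[5] = anaBEH$ban
  sorted[6] = ananaBEH$b
  sorted[7] = bananaBEH$
  sorted[8] = naBEH$bana
  sorted[9] = nanaBEH$ba
sorted[9] = nanaBEH$ba

Answer: nanaBEH$ba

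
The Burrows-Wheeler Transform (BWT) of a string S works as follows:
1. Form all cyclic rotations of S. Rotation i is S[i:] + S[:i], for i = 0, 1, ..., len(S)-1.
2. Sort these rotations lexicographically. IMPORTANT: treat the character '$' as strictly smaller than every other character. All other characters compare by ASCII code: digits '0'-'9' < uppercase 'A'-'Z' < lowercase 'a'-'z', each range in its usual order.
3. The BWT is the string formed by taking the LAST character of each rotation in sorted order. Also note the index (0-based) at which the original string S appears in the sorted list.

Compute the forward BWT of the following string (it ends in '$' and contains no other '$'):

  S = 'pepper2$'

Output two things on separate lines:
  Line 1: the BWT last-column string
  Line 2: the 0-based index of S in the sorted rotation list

All 8 rotations (rotation i = S[i:]+S[:i]):
  rot[0] = pepper2$
  rot[1] = epper2$p
  rot[2] = pper2$pe
  rot[3] = per2$pep
  rot[4] = er2$pepp
  rot[5] = r2$peppe
  rot[6] = 2$pepper
  rot[7] = $pepper2
Sorted (with $ < everything):
  sorted[0] = $pepper2  (last char: '2')
  sorted[1] = 2$pepper  (last char: 'r')
  sorted[2] = epper2$p  (last char: 'p')
  sorted[3] = er2$pepp  (last char: 'p')
  sorted[4] = pepper2$  (last char: '$')
  sorted[5] = per2$pep  (last char: 'p')
  sorted[6] = pper2$pe  (last char: 'e')
  sorted[7] = r2$peppe  (last char: 'e')
Last column: 2rpp$pee
Original string S is at sorted index 4

Answer: 2rpp$pee
4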